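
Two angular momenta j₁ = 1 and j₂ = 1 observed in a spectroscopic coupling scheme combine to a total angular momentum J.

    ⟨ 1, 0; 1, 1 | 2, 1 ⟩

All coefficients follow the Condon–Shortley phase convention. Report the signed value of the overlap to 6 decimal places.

+0.707107  (= +√(1/2))

√[5·0!2!2!/5! · 1!1!2!0!3!1!] = √(2)
  +(−1)^0/∏(0,0,1,2,1,0)! = 1/2  (running 1/2)
⟨..|..⟩ = √(2)·(1/2) = +0.707107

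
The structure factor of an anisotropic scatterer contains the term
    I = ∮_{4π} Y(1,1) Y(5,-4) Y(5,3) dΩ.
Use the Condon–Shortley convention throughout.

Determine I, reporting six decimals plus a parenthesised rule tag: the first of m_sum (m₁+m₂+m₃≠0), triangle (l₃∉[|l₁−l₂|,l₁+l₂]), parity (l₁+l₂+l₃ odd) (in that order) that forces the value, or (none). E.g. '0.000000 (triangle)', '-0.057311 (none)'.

0.000000 (parity)

Σlᵢ=11 odd — θ-integrand is odd under cosθ→−cosθ; I=0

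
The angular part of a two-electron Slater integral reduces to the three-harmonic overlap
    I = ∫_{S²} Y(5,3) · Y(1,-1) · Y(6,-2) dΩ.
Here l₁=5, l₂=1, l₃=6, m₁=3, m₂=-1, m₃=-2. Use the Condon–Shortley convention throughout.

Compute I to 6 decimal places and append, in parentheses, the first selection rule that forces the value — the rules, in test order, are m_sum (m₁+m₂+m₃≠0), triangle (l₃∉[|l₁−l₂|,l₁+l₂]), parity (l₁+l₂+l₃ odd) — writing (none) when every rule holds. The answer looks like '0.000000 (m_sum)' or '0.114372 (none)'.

Rules hold: Σm=0, L=12 even, 4≤6≤6.
N = 11·3·13 = 429
Δ = 0!·10!·2!/13! = 1/858
Racah Σ t=0..0: t=0:+1/14400 = 1/14400
⇒ 3j(5 1 6; 0 0 0)² = 6/143, sgn +1
Racah Σ t=0..0: t=0:+1/161280 = 1/161280
⇒ 3j(5 1 6; 3 -1 -2)² = 1/143, sgn +1
4πI² = N·(3j₀)²·(3jₘ)² = 18/143
I = +1·√(0.125874/4π) = 0.10008369
No selection rule forces the value: the integral is nonzero (none).

0.100084 (none)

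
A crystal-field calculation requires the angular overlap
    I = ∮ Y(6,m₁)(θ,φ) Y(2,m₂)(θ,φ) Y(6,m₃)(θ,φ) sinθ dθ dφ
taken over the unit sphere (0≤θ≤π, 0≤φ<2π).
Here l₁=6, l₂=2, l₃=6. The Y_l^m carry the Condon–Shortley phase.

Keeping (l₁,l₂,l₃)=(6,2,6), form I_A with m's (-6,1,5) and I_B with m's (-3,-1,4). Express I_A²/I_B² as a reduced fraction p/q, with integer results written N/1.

l's match ⇒ only the (l;m) 3-j factors differ between A and B.
A: triangle coeff Δ(6,2,6) = 1/90090; Σ_t [2,2]: t=2:+1/7257600 = 1/7257600; (3j)²=11/455 [(6 2 6; -6 1 5)], sign=-1
B: triangle coeff Δ(6,2,6) = 1/90090; Σ_t [0,1]: t=0:+1/725760 t=1:−1/161280 = -1/207360; (3j)²=7/286 [(6 2 6; -3 -1 4)], sign=-1
I_A²/I_B² = (11/455)/(7/286) = 242/245

242/245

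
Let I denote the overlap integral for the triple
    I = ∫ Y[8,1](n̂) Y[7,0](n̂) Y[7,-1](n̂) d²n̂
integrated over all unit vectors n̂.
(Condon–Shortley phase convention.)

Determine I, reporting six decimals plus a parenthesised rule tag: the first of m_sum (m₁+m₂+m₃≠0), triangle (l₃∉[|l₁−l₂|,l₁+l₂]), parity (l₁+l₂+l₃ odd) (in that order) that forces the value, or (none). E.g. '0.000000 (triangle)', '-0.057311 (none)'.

Checks pass: Σm=0; 22 even; l₃=7∈[1,15].
(2·8+1)(2·7+1)(2·7+1) = 3825
Δ: 8! 8! 6! / 23! → 1/22086194130
sum: t=1:−1/18289152000 t=2:+1/248832000 t=3:−1/24883200 t=4:+1/11943936 t=5:−1/24883200 t=6:+1/248832000 t=7:−1/18289152000 = 11/975421440
3j²(8 7 7; 0 0 0) = Δ·Π!·Σ² = 1750/289731  (sign -1)
sum: t=1:−1/5225472000 t=2:+1/124416000 t=3:−1/19906560 t=4:+1/14929920 t=5:−1/49766400 t=6:+1/870912000 t=7:−1/146313216000 = 11/1950842880
3j²(8 7 7; 1 0 -1) = Δ·Π!·Σ² = 375/193154  (sign +1)
combine: 4πI² = 3825·1750/289731·375/193154 = 24609375/548653937
take √, sign -1: I = -0.05974425
No selection rule forces the value: the integral is nonzero (none).

-0.059744 (none)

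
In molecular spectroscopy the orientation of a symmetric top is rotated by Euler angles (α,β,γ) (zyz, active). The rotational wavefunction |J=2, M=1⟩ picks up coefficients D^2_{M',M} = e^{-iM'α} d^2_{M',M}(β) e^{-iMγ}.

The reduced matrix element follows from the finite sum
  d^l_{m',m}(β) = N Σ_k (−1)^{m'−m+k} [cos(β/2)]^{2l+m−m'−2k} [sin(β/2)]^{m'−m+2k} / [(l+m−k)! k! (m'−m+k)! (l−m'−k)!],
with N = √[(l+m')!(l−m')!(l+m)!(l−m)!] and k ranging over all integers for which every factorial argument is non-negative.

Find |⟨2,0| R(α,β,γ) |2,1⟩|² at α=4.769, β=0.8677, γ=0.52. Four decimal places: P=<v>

First d^2_{0,1}(β=0.8677), then the phase factors e^{-i(0)α} and e^{-i(1)γ}:
c=cos(0.867700/2)=0.907354, s=sin(0.867700/2)=0.420367; N=√[2·2·6·1]=4.898979
Admissible k: 1..2 (factorial args all ≥0)
  k=1: (−1)^0·4.8990/(2)·0.9074^3·0.4204^1 = +0.769192
  k=2: (−1)^1·4.8990/(2)·0.9074^1·0.4204^3 = -0.165097
d^2_{0,1}(0.8677) = +0.769192 -0.165097 = +0.604095
|D^2_{0,1}|² = |d^2_{0,1}(β)|² = (+0.604095)² = 0.364931 (the z-rotation phases have unit modulus)

P=0.3649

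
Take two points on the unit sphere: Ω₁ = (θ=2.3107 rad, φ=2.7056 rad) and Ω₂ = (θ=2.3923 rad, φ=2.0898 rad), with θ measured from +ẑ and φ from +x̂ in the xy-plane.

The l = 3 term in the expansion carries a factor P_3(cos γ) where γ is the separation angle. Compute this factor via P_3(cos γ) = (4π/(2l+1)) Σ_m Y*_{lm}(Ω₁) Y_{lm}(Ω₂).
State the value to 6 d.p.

Expand P_3 via completeness: Σ_{m} conj(Y_{3,m}) at Ω₁ times Y_{3,m} at Ω₂ —
  term(m=-3) = -0.00605 + 0.02132j   from Y*(Ω₁)=-0.04366 + 0.16229j, Y(Ω₂)=0.13183 + 0.00182j
  term(m=-2) = 0.04341 + 0.12303j   from Y*(Ω₁)=-0.24177 + 0.28773j, Y(Ω₂)=0.17633 - 0.29902j
  term(m=-1) = 0.09173 + 0.06491j   from Y*(Ω₁)=-0.27538 + 0.12830j, Y(Ω₂)=-0.18347 - 0.32118j
  term(m=+0) = 0.01598 + 0.00000j   from Y*(Ω₁)=0.18295 + 0.00000j, Y(Ω₂)=0.08733 + 0.00000j
  term(m=+1) = 0.09173 - 0.06491j   from Y*(Ω₁)=0.27538 + 0.12830j, Y(Ω₂)=0.18347 - 0.32118j
  term(m=+2) = 0.04341 - 0.12303j   from Y*(Ω₁)=-0.24177 - 0.28773j, Y(Ω₂)=0.17633 + 0.29902j
  term(m=+3) = -0.00605 - 0.02132j   from Y*(Ω₁)=0.04366 + 0.16229j, Y(Ω₂)=-0.13183 + 0.00182j
Total Σ_m = 0.27416 + 0.00000j. Multiply by 1.795196: 0.49217 + 0.00000j. P_3(cos γ) = 0.492166

0.492166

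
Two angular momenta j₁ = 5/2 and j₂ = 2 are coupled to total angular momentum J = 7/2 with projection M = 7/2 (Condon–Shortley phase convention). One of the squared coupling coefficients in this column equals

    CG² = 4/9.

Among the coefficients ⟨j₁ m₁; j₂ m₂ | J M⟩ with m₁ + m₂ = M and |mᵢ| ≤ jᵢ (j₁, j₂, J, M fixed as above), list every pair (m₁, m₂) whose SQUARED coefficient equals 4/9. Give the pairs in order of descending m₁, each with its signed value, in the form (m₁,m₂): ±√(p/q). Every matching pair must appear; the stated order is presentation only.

Admissible pairs with m₁+m₂ = M = 7/2: (3/2,2), (5/2,1)
  (m₁,m₂)=(5/2,1): CG² = 5/9, CG = +√(5/9)
  (m₁,m₂)=(3/2,2): CG² = 4/9, CG = −√(4/9)   ← matches the target
Pairs with CG² = 4/9: (3/2,2): −√(4/9)

(3/2,2): −√(4/9)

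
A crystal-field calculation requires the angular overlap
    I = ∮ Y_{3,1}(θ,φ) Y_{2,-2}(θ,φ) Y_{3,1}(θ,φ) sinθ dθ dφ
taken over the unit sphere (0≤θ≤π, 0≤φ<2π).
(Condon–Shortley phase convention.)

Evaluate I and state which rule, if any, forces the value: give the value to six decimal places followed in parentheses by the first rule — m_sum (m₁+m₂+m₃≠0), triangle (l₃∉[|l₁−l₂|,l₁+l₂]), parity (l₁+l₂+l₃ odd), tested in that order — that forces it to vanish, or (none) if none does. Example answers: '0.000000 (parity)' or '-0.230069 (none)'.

Rules hold: Σm=0, L=8 even, 1≤3≤5.
N = 7·5·7 = 245
Δ = 2!·4!·2!/9! = 1/3780
Racah Σ t=0..2: t=0:+1/24 t=1:−1/4 t=2:+1/24 = -1/6
⇒ 3j(3 2 3; 0 0 0)² = 4/105, sgn +1
Racah Σ t=0..0: t=0:+1/16 = 1/16
⇒ 3j(3 2 3; 1 -2 1)² = 2/35, sgn +1
4πI² = N·(3j₀)²·(3jₘ)² = 8/15
I = +1·√(0.533333/4π) = 0.20601291
No selection rule forces the value: the integral is nonzero (none).

0.206013 (none)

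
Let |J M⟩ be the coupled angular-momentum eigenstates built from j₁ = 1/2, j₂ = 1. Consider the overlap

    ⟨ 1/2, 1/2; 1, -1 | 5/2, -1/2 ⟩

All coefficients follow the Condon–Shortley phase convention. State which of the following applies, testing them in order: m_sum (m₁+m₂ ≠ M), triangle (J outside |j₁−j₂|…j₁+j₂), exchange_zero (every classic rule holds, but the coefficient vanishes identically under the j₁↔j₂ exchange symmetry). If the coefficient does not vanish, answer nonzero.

m-sum: m₁+m₂ = 1/2+(-1) = -1/2, M = -1/2  ✓
triangle: need |j₁−j₂| ≤ J ≤ j₁+j₂, i.e. J ∈ [1/2, 3/2]; J = 5/2 is outside ✗ ⇒ coefficient is 0

triangle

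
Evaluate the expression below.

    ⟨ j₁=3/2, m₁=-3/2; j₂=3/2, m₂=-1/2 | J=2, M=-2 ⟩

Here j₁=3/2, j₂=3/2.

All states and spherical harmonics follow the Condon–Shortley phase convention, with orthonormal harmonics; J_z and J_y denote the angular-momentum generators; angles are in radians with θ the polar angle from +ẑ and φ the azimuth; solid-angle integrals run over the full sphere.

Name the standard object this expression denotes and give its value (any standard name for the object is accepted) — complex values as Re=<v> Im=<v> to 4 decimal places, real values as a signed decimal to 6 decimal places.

Clebsch–Gordan coefficient, −√(1/2) ≈ -0.707107

This is a Clebsch–Gordan (vector-coupling) coefficient.
triangle: 1!*2!*2!/6! = 4/720
(j±m)!: 0!*3!*1!*2!*0!*4! = 288
prefactor² = (2J+1)*Δ*N² = 8
  k=1: −1/(1!*0!*2!*0!*0!*2!) = -1/4
Σ = -1/4  ⇒  CG² = 8*(-1/4)² = 1/2
CG = −√(1/2) = -0.707107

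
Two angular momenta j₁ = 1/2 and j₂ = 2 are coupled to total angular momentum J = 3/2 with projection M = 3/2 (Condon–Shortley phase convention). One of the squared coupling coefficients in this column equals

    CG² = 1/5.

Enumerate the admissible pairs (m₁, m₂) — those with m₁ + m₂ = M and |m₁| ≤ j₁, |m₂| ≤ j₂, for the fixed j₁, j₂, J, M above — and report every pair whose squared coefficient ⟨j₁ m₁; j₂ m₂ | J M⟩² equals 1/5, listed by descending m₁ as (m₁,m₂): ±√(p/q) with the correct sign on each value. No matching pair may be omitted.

Admissible pairs with m₁+m₂ = M = 3/2: (-1/2,2), (1/2,1)
  (m₁,m₂)=(1/2,1): CG² = 1/5, CG = +√(1/5)   ← matches the target
  (m₁,m₂)=(-1/2,2): CG² = 4/5, CG = −√(4/5)
Pairs with CG² = 1/5: (1/2,1): +√(1/5)

(1/2,1): +√(1/5)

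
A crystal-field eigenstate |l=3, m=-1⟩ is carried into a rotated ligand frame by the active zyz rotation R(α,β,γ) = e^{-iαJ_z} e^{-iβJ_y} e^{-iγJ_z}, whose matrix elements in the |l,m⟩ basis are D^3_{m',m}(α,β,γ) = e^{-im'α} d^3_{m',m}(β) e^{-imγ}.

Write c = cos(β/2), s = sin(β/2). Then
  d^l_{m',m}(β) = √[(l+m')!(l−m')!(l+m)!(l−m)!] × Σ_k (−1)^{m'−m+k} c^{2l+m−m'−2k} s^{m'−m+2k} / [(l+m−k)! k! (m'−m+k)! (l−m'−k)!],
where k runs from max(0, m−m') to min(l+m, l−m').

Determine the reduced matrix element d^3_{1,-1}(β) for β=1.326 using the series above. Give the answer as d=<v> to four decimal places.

d^3_{1,-1}(β=1.3260) via the finite sum:
With c≡cos(β/2)=0.788149 and s≡sin(β/2)=0.615484, N=[24·2·2·24]^{1/2}=48.000000
Admissible k: 0..2 (factorial args all ≥0)
  k=0: (−1)^2·48.0000/(8)·0.7881^4·0.6155^2 = +0.877039
  k=1: (−1)^3·48.0000/(6)·0.7881^2·0.6155^4 = -0.713139
  k=2: (−1)^4·48.0000/(48)·0.7881^0·0.6155^6 = +0.054363
d^3_{1,-1}(1.3260) = +0.877039 -0.713139 +0.054363 = +0.218263

d=0.2183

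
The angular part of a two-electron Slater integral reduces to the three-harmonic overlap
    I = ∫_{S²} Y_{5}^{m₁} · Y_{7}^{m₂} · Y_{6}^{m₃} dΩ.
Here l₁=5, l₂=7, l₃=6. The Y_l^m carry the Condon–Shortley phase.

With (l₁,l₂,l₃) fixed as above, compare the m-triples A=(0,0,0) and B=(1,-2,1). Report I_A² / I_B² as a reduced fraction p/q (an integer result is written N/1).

245/243

Shared (l₁,l₂,l₃)=(5,7,6): N and (l;000)² cancel in I_A²/I_B².
A: Δ = 6!·4!·8!/19! = 1/174594420; Racah Σ t=1..5: t=1:−1/4147200 t=2:+1/207360 t=3:−1/82944 t=4:+1/207360 t=5:−1/4147200 = -1/345600; ⇒ 3j(5 7 6; 0 0 0)² = 420/46189, sgn -1
B: Δ = 6!·4!·8!/19! = 1/174594420; Racah Σ t=0..4: t=0:+1/12441600 t=1:−1/414720 t=2:+1/138240 t=3:−1/311040 t=4:+1/5806080 = 1/537600; ⇒ 3j(5 7 6; 1 -2 1)² = 2916/323323, sgn -1
I_A²/I_B² = (420/46189)/(2916/323323) = 245/243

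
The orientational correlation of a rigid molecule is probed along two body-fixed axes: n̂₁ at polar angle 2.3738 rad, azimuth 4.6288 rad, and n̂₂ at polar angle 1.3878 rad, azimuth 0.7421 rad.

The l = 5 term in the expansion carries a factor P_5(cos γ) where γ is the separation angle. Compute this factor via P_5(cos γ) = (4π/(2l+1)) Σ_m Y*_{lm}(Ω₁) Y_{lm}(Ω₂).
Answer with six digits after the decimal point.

Expand P_5 via completeness: Σ_{m} conj(Y_{5,m}) at Ω₁ times Y_{5,m} at Ω₂ —
  term(m=-5) = (0.026703, 0.017646)   from Y*(Ω₁)=(-0.030448, -0.068559), Y(Ω₂)=(-0.359454, 0.229845)
  term(m=-4) = (0.060561, -0.009846)   from Y*(Ω₁)=(-0.232118, 0.080638), Y(Ω₂)=(-0.245958, -0.043029)
  term(m=-3) = (-0.060374, 0.077069)   from Y*(Ω₁)=(0.105224, 0.410777), Y(Ω₂)=(0.140733, 0.183025)
  term(m=-2) = (0.007029, 0.087043)   from Y*(Ω₁)=(0.320619, -0.054105), Y(Ω₂)=(-0.023228, 0.267565)
  term(m=-1) = (0.017868, 0.016483)   from Y*(Ω₁)=(0.011520, 0.137500), Y(Ω₂)=(0.129852, -0.119068)
  term(m=+0) = (0.099407, 0.000000)   from Y*(Ω₁)=(0.366317, -0.000000), Y(Ω₂)=(0.271370, 0.000000)
  term(m=+1) = (0.017868, -0.016483)   from Y*(Ω₁)=(-0.011520, 0.137500), Y(Ω₂)=(-0.129852, -0.119068)
  term(m=+2) = (0.007029, -0.087043)   from Y*(Ω₁)=(0.320619, 0.054105), Y(Ω₂)=(-0.023228, -0.267565)
  term(m=+3) = (-0.060374, -0.077069)   from Y*(Ω₁)=(-0.105224, 0.410777), Y(Ω₂)=(-0.140733, 0.183025)
  term(m=+4) = (0.060561, 0.009846)   from Y*(Ω₁)=(-0.232118, -0.080638), Y(Ω₂)=(-0.245958, 0.043029)
  term(m=+5) = (0.026703, -0.017646)   from Y*(Ω₁)=(0.030448, -0.068559), Y(Ω₂)=(0.359454, 0.229845)
Σ over m = (0.202980, -0.000000); ×(4π/11) → (0.231884, -0.000000). Real part: 0.231884

0.231884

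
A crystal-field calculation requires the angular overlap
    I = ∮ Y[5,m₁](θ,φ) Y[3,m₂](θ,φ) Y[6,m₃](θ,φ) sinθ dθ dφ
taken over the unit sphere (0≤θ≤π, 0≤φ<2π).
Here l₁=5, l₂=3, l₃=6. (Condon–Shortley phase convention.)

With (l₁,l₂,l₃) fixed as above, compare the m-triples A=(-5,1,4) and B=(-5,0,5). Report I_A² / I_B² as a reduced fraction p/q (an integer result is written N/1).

l's match ⇒ only the (l;m) 3-j factors differ between A and B.
A: triangle coeff Δ(5,3,6) = 1/675675; Σ_t [2,2]: t=2:+1/322560 = 1/322560; (3j)²=18/1001 [(5 3 6; -5 1 4)], sign=+1
B: triangle coeff Δ(5,3,6) = 1/675675; Σ_t [2,2]: t=2:+1/483840 = 1/483840; (3j)²=3/91 [(5 3 6; -5 0 5)], sign=-1
I_A²/I_B² = (18/1001)/(3/91) = 6/11

6/11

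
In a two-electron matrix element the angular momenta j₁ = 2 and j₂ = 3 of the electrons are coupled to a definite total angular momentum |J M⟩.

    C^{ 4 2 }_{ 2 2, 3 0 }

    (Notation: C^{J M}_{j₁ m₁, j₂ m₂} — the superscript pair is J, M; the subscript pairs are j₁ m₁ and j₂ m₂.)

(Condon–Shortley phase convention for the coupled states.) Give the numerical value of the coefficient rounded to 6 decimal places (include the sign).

triangle: 1!·3!·5!/10! = 720/3628800
(j±m)!: 4!·0!·3!·3!·6!·2! = 1244160
prefactor² = (2J+1)·Δ·N² = 15552/7
  k=0: +1/(0!·1!·0!·3!·3!·2!) = 1/72
Σ = 1/72  ⇒  CG² = 15552/7·(1/72)² = 3/7
CG = +√(3/7) = +0.654654

+0.654654  (= +√(3/7))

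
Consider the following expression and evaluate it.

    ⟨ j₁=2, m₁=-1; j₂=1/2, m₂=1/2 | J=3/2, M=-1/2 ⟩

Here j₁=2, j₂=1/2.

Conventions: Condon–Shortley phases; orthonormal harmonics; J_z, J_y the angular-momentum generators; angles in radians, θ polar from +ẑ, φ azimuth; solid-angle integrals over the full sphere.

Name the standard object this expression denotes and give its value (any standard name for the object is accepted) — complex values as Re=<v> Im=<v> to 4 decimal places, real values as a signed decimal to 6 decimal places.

Clebsch–Gordan coefficient, −√(3/5) ≈ -0.774597

This is a Clebsch–Gordan (vector-coupling) coefficient.
j₁+j₂−J=1  J+j₁−j₂=3  J−j₁+j₂=0  j₁+j₂+J+1=5
(j₁±m₁, j₂±m₂, J±M) = (1,3,1,0,1,2)
P² = 12/5
sum k=1..1:
  [1] −1/2 = -1/2
S = -1/2
C² = P²·S² = 3/5 ; C = -0.774597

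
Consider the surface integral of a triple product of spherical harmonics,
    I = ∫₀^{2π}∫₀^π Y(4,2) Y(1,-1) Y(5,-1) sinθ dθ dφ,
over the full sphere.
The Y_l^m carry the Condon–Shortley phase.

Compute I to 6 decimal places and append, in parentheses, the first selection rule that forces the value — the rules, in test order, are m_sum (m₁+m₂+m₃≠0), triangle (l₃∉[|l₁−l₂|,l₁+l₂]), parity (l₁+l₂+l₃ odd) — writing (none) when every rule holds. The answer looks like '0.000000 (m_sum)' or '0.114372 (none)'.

Rules hold: Σm=0, L=10 even, 3≤5≤5.
N = 9·3·11 = 297
Δ = 0!·8!·2!/11! = 1/495
Racah Σ t=0..0: t=0:+1/576 = 1/576
⇒ 3j(4 1 5; 0 0 0)² = 5/99, sgn -1
Racah Σ t=0..0: t=0:+1/2880 = 1/2880
⇒ 3j(4 1 5; 2 -1 -1)² = 2/165, sgn +1
4πI² = N·(3j₀)²·(3jₘ)² = 2/11
I = -1·√(0.181818/4π) = -0.12028562
No selection rule forces the value: the integral is nonzero (none).

-0.120286 (none)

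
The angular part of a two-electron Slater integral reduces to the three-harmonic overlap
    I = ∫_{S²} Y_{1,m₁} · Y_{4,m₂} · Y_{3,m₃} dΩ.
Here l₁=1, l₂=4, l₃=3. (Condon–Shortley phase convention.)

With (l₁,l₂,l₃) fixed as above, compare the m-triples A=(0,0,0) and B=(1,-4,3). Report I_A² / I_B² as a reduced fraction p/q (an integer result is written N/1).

4/7

Same 1,4,3: normalisation and zero-m 3j drop out of the ratio.
A: Δ: 2! 0! 6! / 9! → 1/252; sum: t=1:−1/36 = -1/36; 3j²(1 4 3; 0 0 0) = Δ·Π!·Σ² = 4/63  (sign +1)
B: Δ: 2! 0! 6! / 9! → 1/252; sum: t=0:+1/1440 = 1/1440; 3j²(1 4 3; 1 -4 3) = Δ·Π!·Σ² = 1/9  (sign +1)
I_A²/I_B² = (4/63)/(1/9) = 4/7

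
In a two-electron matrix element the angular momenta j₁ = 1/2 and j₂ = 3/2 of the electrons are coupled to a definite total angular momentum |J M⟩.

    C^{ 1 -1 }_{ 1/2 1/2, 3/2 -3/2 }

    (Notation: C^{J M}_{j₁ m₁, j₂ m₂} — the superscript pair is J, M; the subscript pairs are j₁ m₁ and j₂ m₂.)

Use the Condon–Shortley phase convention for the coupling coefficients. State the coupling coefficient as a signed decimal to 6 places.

+0.866025

triangle: 1!·0!·2!/4! = 2/24
(j±m)!: 1!·0!·0!·3!·0!·2! = 12
prefactor² = (2J+1)·Δ·N² = 3
  k=0: +1/(0!·1!·0!·0!·0!·2!) = 1/2
Σ = 1/2  ⇒  CG² = 3·(1/2)² = 3/4
CG = +√(3/4) = +0.866025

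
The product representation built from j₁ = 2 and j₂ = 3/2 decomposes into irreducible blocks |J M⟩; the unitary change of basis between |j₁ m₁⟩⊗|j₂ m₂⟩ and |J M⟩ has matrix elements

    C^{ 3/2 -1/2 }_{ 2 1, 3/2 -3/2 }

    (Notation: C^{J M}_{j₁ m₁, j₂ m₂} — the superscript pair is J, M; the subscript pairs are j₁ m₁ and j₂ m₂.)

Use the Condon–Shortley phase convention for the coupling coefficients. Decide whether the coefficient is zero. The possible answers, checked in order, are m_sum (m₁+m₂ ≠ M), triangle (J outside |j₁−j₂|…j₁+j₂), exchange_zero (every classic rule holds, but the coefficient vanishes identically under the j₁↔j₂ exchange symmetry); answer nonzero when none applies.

m-sum: m₁+m₂ = 1+(-3/2) = -1/2, M = -1/2  ✓
triangle: |j₁−j₂| = 1/2 ≤ J = 3/2 ≤ j₁+j₂ = 7/2  ✓
exchange: j₁≠j₂ or m₁≠m₂ — the exchange symmetry imposes no constraint here
value check: CG = +√(2/5) = +0.632456 ≠ 0

nonzero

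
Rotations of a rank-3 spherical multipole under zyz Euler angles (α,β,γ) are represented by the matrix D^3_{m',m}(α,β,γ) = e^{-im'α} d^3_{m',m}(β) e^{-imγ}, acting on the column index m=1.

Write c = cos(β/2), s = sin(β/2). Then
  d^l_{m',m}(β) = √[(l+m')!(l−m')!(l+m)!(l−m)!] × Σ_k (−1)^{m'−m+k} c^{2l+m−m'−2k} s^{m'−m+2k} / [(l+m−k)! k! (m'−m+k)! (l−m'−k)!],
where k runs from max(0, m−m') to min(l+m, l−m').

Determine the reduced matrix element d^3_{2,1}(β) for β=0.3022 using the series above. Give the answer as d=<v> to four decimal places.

d=-0.4287

d^3_{2,1}(β=0.3022) via the finite sum:
Half-angle: c=0.988606, s=0.150526. N=√(120·1·24·2)=75.894664
k∈{0,1} keeps every argument non-negative
  k=0: (−1)^1·75.8947/(24)·0.9886^5·0.1505^1 = -0.449497
  k=1: (−1)^2·75.8947/(12)·0.9886^3·0.1505^3 = +0.020842
d^3_{2,1}(0.3022) = -0.449497 +0.020842 = -0.428656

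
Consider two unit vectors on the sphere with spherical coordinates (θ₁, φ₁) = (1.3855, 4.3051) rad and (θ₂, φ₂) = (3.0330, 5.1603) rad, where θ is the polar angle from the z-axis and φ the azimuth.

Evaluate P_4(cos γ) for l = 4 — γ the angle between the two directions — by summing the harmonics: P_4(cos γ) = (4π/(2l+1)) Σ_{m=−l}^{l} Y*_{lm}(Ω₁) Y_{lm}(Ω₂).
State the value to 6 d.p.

Addition theorem: P_4(cos γ) = (4π/9) Σ_m Y*_{lm}(Ω₁) Y_{lm}(Ω₂), m = −4…4:
  m=-4: (-0.02409 - 0.41230j) × (-0.00001 - 0.00006j) = -0.00002 + 0.00001j  (running Σ = -0.00002 + 0.00001j)
  m=-3: (0.20577 + 0.07486j) × (0.00154 + 0.00036j) = 0.00029 + 0.00019j  (running Σ = 0.00027 + 0.00020j)
  m=-2: (0.16906 - 0.17923j) × (-0.01453 + 0.01815j) = 0.00080 + 0.00567j  (running Σ = 0.00106 + 0.00587j)
  m=-1: (0.09374 + 0.21729j) × (-0.08648 - 0.17999j) = 0.03100 - 0.03567j  (running Σ = 0.03207 - 0.02980j)
  m=0: (0.21390 + 0.00000j) × (0.79709 + 0.00000j) = 0.17050 + 0.00000j  (running Σ = 0.20257 - 0.02980j)
  m=1: (-0.09374 + 0.21729j) × (0.08648 - 0.17999j) = 0.03100 + 0.03567j  (running Σ = 0.23357 + 0.00587j)
  m=2: (0.16906 + 0.17923j) × (-0.01453 - 0.01815j) = 0.00080 - 0.00567j  (running Σ = 0.23437 + 0.00020j)
  m=3: (-0.20577 + 0.07486j) × (-0.00154 + 0.00036j) = 0.00029 - 0.00019j  (running Σ = 0.23466 + 0.00001j)
  m=4: (-0.02409 + 0.41230j) × (-0.00001 + 0.00006j) = -0.00002 - 0.00001j  (running Σ = 0.23463 - 0.00000j)
Accumulated sum 0.23463 - 0.00000j; after 4π/(2l+1) scaling, 0.32761 - 0.00000j ⇒ P_4 = 0.327611

0.327611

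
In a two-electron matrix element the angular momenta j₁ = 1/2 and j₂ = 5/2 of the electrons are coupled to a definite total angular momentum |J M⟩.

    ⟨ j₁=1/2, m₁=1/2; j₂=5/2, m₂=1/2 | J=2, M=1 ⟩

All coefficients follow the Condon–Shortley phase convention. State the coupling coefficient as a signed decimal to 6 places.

+√(1/3) = +0.577350

triangle: 1!·0!·4!/6! = 24/720
(j±m)!: 1!·0!·3!·2!·3!·1! = 72
prefactor² = (2J+1)·Δ·N² = 12
  k=0: +1/(0!·1!·0!·3!·0!·1!) = 1/6
Σ = 1/6  ⇒  CG² = 12·(1/6)² = 1/3
CG = +√(1/3) = +0.577350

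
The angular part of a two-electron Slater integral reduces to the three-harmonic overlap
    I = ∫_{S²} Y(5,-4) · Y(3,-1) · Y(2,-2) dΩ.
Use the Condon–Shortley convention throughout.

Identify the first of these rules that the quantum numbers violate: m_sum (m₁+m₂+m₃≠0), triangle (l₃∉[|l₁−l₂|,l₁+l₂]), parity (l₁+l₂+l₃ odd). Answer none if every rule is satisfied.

m₁+m₂+m₃ = -4 − 1 − 2 = -7  ✗
triangle: |5−3|=2 ≤ l₃=2 ≤ 5+3=8
parity: l₁+l₂+l₃ = 10 is even

m_sum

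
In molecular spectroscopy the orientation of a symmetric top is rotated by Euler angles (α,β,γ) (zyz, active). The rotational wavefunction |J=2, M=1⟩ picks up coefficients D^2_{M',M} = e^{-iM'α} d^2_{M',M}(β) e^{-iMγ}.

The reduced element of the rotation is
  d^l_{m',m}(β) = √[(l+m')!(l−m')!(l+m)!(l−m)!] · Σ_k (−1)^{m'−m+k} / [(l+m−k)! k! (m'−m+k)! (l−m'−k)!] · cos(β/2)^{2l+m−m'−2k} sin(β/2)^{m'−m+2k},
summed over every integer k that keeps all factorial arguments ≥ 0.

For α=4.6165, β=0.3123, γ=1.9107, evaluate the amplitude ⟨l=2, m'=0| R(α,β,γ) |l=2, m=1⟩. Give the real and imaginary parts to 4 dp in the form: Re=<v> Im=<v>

Re=-0.1194 Im=-0.3376

D^2_{0,1}(4.6165,0.3123,1.9107) = e^{-i·0·4.6165}·d^2_{0,1}(0.3123)·e^{-i·1·1.9107}. Compute d first:
c=cos(0.312300/2)=0.987833, s=sin(0.312300/2)=0.155516; N=√[2·2·6·1]=4.898979
k: max(0,(1)−(0))=1 … min(2+(1),2−(0))=2
  k=1: (−1)^0·4.8990/(2)·0.9878^3·0.1555^1 = +0.367200
  k=2: (−1)^1·4.8990/(2)·0.9878^1·0.1555^3 = -0.009101
d^2_{0,1}(0.3123) = +0.367200 -0.009101 = +0.358099
Attach z-rotation phases: D = e^{-i(0)(4.6165)}·(+0.358099)·e^{-i(1)(1.9107)} = -0.119389-0.337611i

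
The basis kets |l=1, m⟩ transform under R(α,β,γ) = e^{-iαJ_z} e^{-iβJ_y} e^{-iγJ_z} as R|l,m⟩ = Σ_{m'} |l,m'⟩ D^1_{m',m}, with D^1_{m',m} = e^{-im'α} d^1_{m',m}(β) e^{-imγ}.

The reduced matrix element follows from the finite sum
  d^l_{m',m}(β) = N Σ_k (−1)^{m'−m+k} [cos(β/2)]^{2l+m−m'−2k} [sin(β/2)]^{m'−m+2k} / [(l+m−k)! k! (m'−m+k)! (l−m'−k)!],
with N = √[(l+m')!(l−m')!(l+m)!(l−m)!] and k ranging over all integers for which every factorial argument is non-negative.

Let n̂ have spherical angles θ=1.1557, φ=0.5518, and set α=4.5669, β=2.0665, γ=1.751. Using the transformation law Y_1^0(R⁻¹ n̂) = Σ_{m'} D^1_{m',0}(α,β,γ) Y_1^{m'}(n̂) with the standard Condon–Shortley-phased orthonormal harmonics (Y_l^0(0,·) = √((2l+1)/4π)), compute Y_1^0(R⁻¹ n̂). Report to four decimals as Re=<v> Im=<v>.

Re=-0.3463 Im=0.0000

Need the full column D^1_{m',0} for m'=−1..1 at α=4.5669, β=2.0665, γ=1.7510.
cos(β/2)=0.512030, sin(β/2)=0.858968
d^1_{-1,0}: single k=1 term ⇒ +0.621995;  D = -0.090175-0.615424i
d^1_{0,0}: k∈[0..1] ⇒ +0.262175 -0.737825 = -0.475651;  D = -0.475651+0.000000i
d^1_{1,0}: single k=0 term ⇒ -0.621995;  D = +0.090175-0.615424i
Y_1^{m'}(θ=1.1557,φ=0.5518) and Σ D·Y over m':
  (-0.0902-0.6154i)·(+0.2692-0.1657i)  (-0.4757+0.0000i)·(+0.1970+0.0000i)  (+0.0902-0.6154i)·(-0.2692-0.1657i)
Y_1^0(R⁻¹ n̂) = -0.346273+0.000000i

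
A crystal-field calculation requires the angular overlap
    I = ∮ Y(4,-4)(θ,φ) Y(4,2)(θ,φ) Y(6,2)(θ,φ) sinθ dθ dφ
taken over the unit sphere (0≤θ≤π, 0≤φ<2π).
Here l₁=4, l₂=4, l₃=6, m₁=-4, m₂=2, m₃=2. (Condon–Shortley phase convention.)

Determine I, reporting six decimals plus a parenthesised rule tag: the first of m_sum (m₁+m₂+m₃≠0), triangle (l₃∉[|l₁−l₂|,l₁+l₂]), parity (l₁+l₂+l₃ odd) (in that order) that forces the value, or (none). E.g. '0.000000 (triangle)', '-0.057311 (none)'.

Checks pass: Σm=0; 14 even; l₃=6∈[0,8].
(2·4+1)(2·4+1)(2·6+1) = 1053
Δ: 2! 6! 6! / 15! → 1/1261260
sum: t=0:+1/4608 t=1:−1/1296 t=2:+1/4608 = -7/20736
3j²(4 4 6; 0 0 0) = Δ·Π!·Σ² = 20/1287  (sign -1)
sum: t=2:+1/69120 = 1/69120
3j²(4 4 6; -4 2 2) = Δ·Π!·Σ² = 4/429  (sign +1)
combine: 4πI² = 1053·20/1287·4/429 = 240/1573
take √, sign -1: I = -0.11018851
No selection rule forces the value: the integral is nonzero (none).

-0.110189 (none)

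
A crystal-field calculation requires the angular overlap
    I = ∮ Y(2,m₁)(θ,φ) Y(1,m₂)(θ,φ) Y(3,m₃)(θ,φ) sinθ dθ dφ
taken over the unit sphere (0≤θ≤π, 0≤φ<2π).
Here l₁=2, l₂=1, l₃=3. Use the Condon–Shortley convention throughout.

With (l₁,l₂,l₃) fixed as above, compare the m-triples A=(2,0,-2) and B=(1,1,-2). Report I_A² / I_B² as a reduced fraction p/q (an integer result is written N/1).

1/2

l's match ⇒ only the (l;m) 3-j factors differ between A and B.
A: triangle coeff Δ(2,1,3) = 1/105; Σ_t [0,0]: t=0:+1/24 = 1/24; (3j)²=1/21 [(2 1 3; 2 0 -2)], sign=-1
B: triangle coeff Δ(2,1,3) = 1/105; Σ_t [0,0]: t=0:+1/12 = 1/12; (3j)²=2/21 [(2 1 3; 1 1 -2)], sign=-1
I_A²/I_B² = (1/21)/(2/21) = 1/2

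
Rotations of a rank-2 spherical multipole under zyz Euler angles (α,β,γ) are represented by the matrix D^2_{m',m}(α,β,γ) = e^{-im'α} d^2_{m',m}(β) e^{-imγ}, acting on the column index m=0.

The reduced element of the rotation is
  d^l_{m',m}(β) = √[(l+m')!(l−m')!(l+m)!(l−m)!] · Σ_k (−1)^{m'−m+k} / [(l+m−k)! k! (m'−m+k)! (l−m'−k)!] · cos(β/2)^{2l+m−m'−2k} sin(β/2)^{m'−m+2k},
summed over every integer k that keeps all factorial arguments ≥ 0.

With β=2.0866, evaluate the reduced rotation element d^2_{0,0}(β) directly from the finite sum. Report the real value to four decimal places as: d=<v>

d=-0.1351

d^2_{0,0}(β=2.0866) via the finite sum:
c=cos(2.086600/2)=0.503372, s=sin(2.086600/2)=0.864070; N=√[2·2·2·2]=4.000000
The bounds max(0,m−m')=0 and min(l+m,l−m')=2 give 3 terms
  k=0: (−1)^0·4.0000/(4)·0.5034^4·0.8641^0 = +0.064203
  k=1: (−1)^1·4.0000/(1)·0.5034^2·0.8641^2 = -0.756720
  k=2: (−1)^2·4.0000/(4)·0.5034^0·0.8641^4 = +0.557437
d^2_{0,0}(2.0866) = +0.064203 -0.756720 +0.557437 = -0.135080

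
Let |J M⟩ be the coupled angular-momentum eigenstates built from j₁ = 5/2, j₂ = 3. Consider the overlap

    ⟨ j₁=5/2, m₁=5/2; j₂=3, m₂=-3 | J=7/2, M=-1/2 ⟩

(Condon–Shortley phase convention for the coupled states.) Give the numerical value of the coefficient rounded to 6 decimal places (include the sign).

triangle: 2!·3!·4!/10! = 288/3628800
(j±m)!: 5!·0!·0!·6!·3!·4! = 12441600
prefactor² = (2J+1)·Δ·N² = 55296/7
  k=0: +1/(0!·2!·0!·0!·3!·4!) = 1/288
Σ = 1/288  ⇒  CG² = 55296/7·(1/288)² = 2/21
CG = +√(2/21) = +0.308607

+0.308607  (= +√(2/21))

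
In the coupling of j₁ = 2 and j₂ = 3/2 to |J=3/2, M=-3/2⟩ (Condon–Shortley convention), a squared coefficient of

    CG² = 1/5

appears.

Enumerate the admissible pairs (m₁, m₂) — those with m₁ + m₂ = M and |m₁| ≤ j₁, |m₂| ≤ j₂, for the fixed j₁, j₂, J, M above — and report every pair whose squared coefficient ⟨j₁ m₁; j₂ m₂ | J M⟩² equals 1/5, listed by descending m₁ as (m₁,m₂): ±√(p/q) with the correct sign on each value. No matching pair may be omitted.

Admissible pairs with m₁+m₂ = M = -3/2: (-2,1/2), (-1,-1/2), (0,-3/2)
  (m₁,m₂)=(0,-3/2): CG² = 1/5, CG = +√(1/5)   ← matches the target
  (m₁,m₂)=(-1,-1/2): CG² = 2/5, CG = −√(2/5)
  (m₁,m₂)=(-2,1/2): CG² = 2/5, CG = +√(2/5)
Pairs with CG² = 1/5: (0,-3/2): +√(1/5)

(0,-3/2): +√(1/5)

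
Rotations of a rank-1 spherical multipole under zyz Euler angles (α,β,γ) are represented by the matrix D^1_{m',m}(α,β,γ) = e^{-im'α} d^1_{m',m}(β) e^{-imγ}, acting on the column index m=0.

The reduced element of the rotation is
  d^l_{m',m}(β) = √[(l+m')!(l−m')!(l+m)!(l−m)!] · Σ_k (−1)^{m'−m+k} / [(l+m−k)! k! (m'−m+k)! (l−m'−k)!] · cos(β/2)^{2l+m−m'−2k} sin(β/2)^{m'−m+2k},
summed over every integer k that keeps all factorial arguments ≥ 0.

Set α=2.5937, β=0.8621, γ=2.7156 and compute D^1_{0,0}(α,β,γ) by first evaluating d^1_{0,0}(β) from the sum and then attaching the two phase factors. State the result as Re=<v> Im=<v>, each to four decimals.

First d^1_{0,0}(β=0.8621), then the phase factors e^{-i(0)α} and e^{-i(0)γ}:
c=cos(0.862100/2)=0.908528, s=sin(0.862100/2)=0.417825; N=√[1·1·1·1]=1.000000
k∈{0,1} keeps every argument non-negative
  k=0: (−1)^0·1.0000/(1)·0.9085^2·0.4178^0 = +0.825422
  k=1: (−1)^1·1.0000/(1)·0.9085^0·0.4178^2 = -0.174578
d^1_{0,0}(0.8621) = +0.825422 -0.174578 = +0.650845
Attach z-rotation phases: D = e^{-i(0)(2.5937)}·(+0.650845)·e^{-i(0)(2.7156)} = +0.650845+0.000000i

Re=0.6508 Im=0.0000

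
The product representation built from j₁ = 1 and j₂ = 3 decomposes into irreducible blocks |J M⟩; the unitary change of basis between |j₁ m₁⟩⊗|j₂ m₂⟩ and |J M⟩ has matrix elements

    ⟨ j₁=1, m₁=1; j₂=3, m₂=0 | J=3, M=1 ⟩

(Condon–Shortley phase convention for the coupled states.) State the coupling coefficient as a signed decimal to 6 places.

√[7·1!1!5!/8! · 2!0!3!3!4!2!] = √(72)
  +(−1)^0/∏(0,1,0,3,1,2)! = 1/12  (running 1/12)
⟨..|..⟩ = √(72)·(1/12) = +0.707107

+√(1/2) ≈ +0.707107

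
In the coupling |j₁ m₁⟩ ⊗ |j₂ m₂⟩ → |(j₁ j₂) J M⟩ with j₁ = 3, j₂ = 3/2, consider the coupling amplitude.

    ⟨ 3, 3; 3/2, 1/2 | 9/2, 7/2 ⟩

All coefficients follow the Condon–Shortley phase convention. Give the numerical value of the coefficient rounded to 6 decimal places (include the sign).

+√(1/3) ≈ +0.577350

√[10·0!6!3!/10! · 6!0!2!1!8!1!] = √(691200)
  +(−1)^0/∏(0,0,0,2,6,1)! = 1/1440  (running 1/1440)
⟨..|..⟩ = √(691200)·(1/1440) = +0.577350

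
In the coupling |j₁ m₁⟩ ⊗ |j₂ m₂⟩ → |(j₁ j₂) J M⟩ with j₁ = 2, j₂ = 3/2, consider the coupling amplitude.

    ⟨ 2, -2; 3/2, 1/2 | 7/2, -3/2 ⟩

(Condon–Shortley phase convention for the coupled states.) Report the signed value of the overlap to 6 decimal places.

+√(1/7) = +0.377964

triangle: 0!×4!×3!/8! = 144/40320
(j±m)!: 0!×4!×2!×1!×2!×5! = 11520
prefactor² = (2J+1)×Δ×N² = 2304/7
  k=0: +1/(0!×0!×4!×2!×0!×1!) = 1/48
Σ = 1/48  ⇒  CG² = 2304/7×(1/48)² = 1/7
CG = +√(1/7) = +0.377964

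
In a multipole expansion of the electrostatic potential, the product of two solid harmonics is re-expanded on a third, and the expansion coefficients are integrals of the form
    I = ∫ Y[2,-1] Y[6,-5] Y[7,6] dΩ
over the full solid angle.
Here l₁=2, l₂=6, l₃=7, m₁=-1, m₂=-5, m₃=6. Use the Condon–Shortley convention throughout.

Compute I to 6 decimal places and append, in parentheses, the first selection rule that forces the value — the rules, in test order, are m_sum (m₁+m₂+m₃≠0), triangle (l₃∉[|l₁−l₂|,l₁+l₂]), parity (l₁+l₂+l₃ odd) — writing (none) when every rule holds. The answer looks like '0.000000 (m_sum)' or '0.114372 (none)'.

Σlᵢ=15 odd — θ-integrand is odd under cosθ→−cosθ; I=0

0.000000 (parity)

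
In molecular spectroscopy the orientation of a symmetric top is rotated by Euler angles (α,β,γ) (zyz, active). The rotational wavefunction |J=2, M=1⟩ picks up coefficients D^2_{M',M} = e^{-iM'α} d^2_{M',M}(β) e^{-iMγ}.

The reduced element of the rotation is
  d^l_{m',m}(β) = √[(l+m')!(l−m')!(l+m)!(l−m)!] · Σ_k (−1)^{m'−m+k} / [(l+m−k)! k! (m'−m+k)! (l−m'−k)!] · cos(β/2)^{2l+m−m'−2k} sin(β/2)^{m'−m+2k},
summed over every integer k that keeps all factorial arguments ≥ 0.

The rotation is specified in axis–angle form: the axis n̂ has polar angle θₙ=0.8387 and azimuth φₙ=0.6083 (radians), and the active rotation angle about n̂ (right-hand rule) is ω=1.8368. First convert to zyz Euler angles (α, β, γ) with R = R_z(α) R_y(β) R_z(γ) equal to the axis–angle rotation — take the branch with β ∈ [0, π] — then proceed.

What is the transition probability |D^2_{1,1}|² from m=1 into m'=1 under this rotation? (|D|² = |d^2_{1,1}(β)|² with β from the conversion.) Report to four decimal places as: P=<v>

Axis–angle → zyz. n̂ = (sinθₙcosφₙ, sinθₙsinφₙ, cosθₙ) = (+0.610357, +0.425047, +0.668430), ω = 1.8368.
R = I cosω + sinω [n̂]ₓ + (1−cosω) n̂n̂ᵀ gives
  R = [+0.207589, -0.317292, +0.925328; +0.972550, -0.034720, -0.230088; +0.105132, +0.947692, +0.301375]
β = atan2(√(R₁₃²+R₂₃²), R₃₃) = 1.264662; α = atan2(R₂₃, R₁₃) mod 2π = 6.039472; γ = atan2(R₃₂, −R₃₁) mod 2π = 1.681280
Split into d^2_{1,1}(β=1.2647) × two z-phases.
c=cos(1.264662/2)=0.806652, s=sin(1.264662/2)=0.591027; N=√[6·1·6·1]=6.000000
k∈{0,1} keeps every argument non-negative
  k=0: (−1)^0·6.0000/(6)·0.8067^4·0.5910^0 = +0.423394
  k=1: (−1)^1·6.0000/(2)·0.8067^2·0.5910^2 = -0.681880
d^2_{1,1}(1.2647) = +0.423394 -0.681880 = -0.258486
|D^2_{1,1}|² = |d^2_{1,1}(β)|² = (-0.258486)² = 0.066815 (the z-rotation phases have unit modulus)

P=0.0668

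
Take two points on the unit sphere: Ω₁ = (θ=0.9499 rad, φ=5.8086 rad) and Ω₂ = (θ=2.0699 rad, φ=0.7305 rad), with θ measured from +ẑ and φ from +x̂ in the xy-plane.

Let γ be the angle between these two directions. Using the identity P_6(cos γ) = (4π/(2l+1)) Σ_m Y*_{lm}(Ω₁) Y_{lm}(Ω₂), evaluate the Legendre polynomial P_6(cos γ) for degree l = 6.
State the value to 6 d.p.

-0.309013

Term-by-term m-sum for l=6 (normalisation 4π/13 = 0.966644):
  term(m=-6) = 0.01807 - 0.02513j   from Y*(Ω₁)=-0.13386 - 0.04054j, Y(Ω₂)=-0.07159 + 0.20942j
  term(m=-5) = -0.14006 - 0.03692j   from Y*(Ω₁)=-0.24911 - 0.24091j, Y(Ω₂)=0.36458 - 0.20436j
  term(m=-4) = 0.01476 + 0.13624j   from Y*(Ω₁)=-0.13679 - 0.40257j, Y(Ω₂)=-0.31456 - 0.07021j
  term(m=-3) = -0.01329 + 0.00681j   from Y*(Ω₁)=0.02160 - 0.14582j, Y(Ω₂)=-0.05891 - 0.08239j
  term(m=-2) = -0.07352 - 0.06598j   from Y*(Ω₁)=-0.16463 + 0.22981j, Y(Ω₂)=-0.03829 + 0.34733j
  term(m=-1) = -0.00233 + 0.00610j   from Y*(Ω₁)=-0.23814 + 0.12234j, Y(Ω₂)=0.01817 - 0.01627j
  term(m=+0) = 0.07303 + 0.00000j   from Y*(Ω₁)=0.21678 + 0.00000j, Y(Ω₂)=0.33691 + 0.00000j
  term(m=+1) = -0.00233 - 0.00610j   from Y*(Ω₁)=0.23814 + 0.12234j, Y(Ω₂)=-0.01817 - 0.01627j
  term(m=+2) = -0.07352 + 0.06598j   from Y*(Ω₁)=-0.16463 - 0.22981j, Y(Ω₂)=-0.03829 - 0.34733j
  term(m=+3) = -0.01329 - 0.00681j   from Y*(Ω₁)=-0.02160 - 0.14582j, Y(Ω₂)=0.05891 - 0.08239j
  term(m=+4) = 0.01476 - 0.13624j   from Y*(Ω₁)=-0.13679 + 0.40257j, Y(Ω₂)=-0.31456 + 0.07021j
  term(m=+5) = -0.14006 + 0.03692j   from Y*(Ω₁)=0.24911 - 0.24091j, Y(Ω₂)=-0.36458 - 0.20436j
  term(m=+6) = 0.01807 + 0.02513j   from Y*(Ω₁)=-0.13386 + 0.04054j, Y(Ω₂)=-0.07159 - 0.20942j
Σ over m = -0.31968 - 0.00000j; ×(4π/13) → -0.30901 - 0.00000j. Real part: -0.309013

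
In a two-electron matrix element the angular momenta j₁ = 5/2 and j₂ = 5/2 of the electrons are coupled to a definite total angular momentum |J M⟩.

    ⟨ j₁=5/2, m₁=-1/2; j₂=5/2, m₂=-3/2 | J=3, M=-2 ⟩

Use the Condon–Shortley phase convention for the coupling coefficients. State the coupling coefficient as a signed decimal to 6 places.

-0.288675

triangle: 2!×3!×3!/9! = 72/362880
(j±m)!: 2!×3!×1!×4!×1!×5! = 34560
prefactor² = (2J+1)×Δ×N² = 48
  k=0: +1/(0!×2!×3!×1!×0!×2!) = 1/24
  k=1: −1/(1!×1!×2!×0!×1!×3!) = -1/12
Σ = -1/24  ⇒  CG² = 48×(-1/24)² = 1/12
CG = −√(1/12) = -0.288675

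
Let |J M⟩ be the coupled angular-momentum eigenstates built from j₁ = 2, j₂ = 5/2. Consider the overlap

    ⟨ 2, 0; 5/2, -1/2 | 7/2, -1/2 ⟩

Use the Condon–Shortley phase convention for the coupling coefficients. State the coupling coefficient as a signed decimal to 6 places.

√[8·1!3!4!/9! · 2!2!2!3!3!4!] = √(768/35)
  +(−1)^0/∏(0,1,2,2,1,2)! = 1/8  (running 1/8)
  +(−1)^1/∏(1,0,1,1,2,3)! = -1/12  (running 1/24)
⟨..|..⟩ = √(768/35)·(1/24) = +0.195180

+0.195180  (= +√(4/105))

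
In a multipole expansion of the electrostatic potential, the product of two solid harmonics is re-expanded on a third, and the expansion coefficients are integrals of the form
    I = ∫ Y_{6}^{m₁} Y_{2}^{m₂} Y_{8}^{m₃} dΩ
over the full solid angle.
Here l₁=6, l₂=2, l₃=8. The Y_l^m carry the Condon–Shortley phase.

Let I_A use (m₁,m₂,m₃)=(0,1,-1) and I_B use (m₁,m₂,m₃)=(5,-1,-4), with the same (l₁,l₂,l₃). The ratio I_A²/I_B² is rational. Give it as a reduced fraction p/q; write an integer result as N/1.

49/4

l's match ⇒ only the (l;m) 3-j factors differ between A and B.
A: triangle coeff Δ(6,2,8) = 1/30940; Σ_t [0,0]: t=0:+1/3110400 = 1/3110400; (3j)²=21/1105 [(6 2 8; 0 1 -1)], sign=-1
B: triangle coeff Δ(6,2,8) = 1/30940; Σ_t [0,0]: t=0:+1/239500800 = 1/239500800; (3j)²=12/7735 [(6 2 8; 5 -1 -4)], sign=+1
I_A²/I_B² = (21/1105)/(12/7735) = 49/4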